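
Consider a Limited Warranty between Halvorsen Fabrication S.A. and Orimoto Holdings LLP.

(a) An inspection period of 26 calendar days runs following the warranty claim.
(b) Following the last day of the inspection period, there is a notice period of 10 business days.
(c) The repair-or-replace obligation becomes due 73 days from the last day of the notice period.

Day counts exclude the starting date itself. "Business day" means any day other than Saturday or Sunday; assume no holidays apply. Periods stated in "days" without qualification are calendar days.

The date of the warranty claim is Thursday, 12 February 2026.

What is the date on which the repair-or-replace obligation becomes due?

5 June 2026

The last day of the inspection period: 12 February 2026 + 26 days = 10 March 2026.
The last day of the notice period: counting 10 business days from Tuesday, 10 March 2026 (Mar 11, Mar 12, Mar 13, Mar 16, Mar 17, Mar 18, Mar 19, Mar 20, Mar 23, Mar 24, skipping weekends) reaches Tuesday, 24 March 2026.
The date on which the repair-or-replace obligation becomes due: 24 March 2026 + 73 days = 5 June 2026.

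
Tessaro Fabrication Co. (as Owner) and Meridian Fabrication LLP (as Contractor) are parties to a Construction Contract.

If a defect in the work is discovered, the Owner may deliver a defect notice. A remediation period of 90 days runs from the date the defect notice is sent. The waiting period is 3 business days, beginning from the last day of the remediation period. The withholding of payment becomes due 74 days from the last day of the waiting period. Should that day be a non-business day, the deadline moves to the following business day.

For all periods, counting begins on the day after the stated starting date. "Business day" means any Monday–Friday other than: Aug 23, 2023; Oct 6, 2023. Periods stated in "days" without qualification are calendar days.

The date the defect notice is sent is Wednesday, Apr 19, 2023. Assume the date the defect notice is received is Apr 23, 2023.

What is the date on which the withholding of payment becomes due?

Oct 3, 2023

Adding 90 calendar days to Apr 19, 2023 gives Jul 18, 2023, which is the last day of the remediation period.
The last day of the waiting period: counting 3 business days from Tuesday, Jul 18, 2023 (Jul 19, Jul 20, Jul 21, skipping weekends) reaches Friday, Jul 21, 2023.
Adding 74 calendar days to Jul 21, 2023 gives Oct 3, 2023, which is the date on which the withholding of payment becomes due. Oct 3, 2023 is a Tuesday and is not a listed holiday, so no roll-forward applies.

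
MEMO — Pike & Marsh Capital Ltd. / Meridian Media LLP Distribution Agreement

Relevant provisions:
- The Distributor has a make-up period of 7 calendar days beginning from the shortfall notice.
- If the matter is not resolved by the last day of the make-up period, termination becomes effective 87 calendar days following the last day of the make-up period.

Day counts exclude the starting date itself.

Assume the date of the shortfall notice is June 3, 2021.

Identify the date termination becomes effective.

The last day of the make-up period: June 3, 2021 + 7 days = June 10, 2021.
The date termination becomes effective: June 10, 2021 + 87 days = September 5, 2021.

September 5, 2021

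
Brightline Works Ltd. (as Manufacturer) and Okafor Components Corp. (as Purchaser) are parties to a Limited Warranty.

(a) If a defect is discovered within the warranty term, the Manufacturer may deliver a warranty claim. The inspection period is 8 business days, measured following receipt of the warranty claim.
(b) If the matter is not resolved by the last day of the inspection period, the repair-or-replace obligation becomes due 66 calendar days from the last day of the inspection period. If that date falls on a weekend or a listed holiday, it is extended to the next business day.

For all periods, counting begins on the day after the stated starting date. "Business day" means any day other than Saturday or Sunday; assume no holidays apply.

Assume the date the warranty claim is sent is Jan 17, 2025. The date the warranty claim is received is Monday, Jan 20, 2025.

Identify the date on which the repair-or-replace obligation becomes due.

The last day of the inspection period: counting 8 business days from Monday, Jan 20, 2025 (Jan 21, Jan 22, Jan 23, Jan 24, Jan 27, Jan 28, Jan 29, Jan 30, skipping weekends) reaches Thursday, Jan 30, 2025.
The date on which the repair-or-replace obligation becomes due: 66 calendar days after Jan 30, 2025 is Apr 6, 2025. That falls on a Sunday, so it rolls to the next business day, Monday, Apr 7, 2025.

Apr 7, 2025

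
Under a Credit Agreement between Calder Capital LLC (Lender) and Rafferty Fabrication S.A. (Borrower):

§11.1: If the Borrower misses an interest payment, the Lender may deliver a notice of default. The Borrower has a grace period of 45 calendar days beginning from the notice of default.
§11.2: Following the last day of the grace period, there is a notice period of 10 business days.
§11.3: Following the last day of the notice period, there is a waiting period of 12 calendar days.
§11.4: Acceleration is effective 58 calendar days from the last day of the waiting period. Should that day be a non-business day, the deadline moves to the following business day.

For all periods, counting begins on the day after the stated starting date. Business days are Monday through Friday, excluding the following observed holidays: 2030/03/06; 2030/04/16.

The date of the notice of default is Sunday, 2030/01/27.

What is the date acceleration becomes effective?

2030/06/05

The last day of the grace period: 45 calendar days after 2030/01/27 is 2030/03/13.
From Wednesday, 2030/03/13, 10 business days (Mar 14, Mar 15, Mar 18, Mar 19, Mar 20, Mar 21, Mar 22, Mar 25, Mar 26, Mar 27, skipping weekends) brings us to Wednesday, 2030/03/27, which is the last day of the notice period.
The last day of the waiting period: 12 calendar days after 2030/03/27 is 2030/04/08.
The date acceleration becomes effective: 58 calendar days after 2030/04/08 is 2030/06/05. 2030/06/05 is a Wednesday and is not a listed holiday, so no roll-forward applies.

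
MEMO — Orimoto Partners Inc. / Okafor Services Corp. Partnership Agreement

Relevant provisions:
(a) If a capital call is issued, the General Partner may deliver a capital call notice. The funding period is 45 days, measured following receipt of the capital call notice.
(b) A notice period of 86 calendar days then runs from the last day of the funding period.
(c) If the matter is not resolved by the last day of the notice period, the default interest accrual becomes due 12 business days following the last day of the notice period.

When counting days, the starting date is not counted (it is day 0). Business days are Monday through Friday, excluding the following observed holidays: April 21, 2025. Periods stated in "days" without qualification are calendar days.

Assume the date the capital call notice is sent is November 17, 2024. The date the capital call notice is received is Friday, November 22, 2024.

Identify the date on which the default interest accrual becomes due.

April 18, 2025

Adding 45 calendar days to November 22, 2024 gives January 6, 2025, which is the last day of the funding period.
Adding 86 calendar days to January 6, 2025 gives April 2, 2025, which is the last day of the notice period.
The date on which the default interest accrual becomes due: 12 business days after Wednesday, April 2, 2025, skipping weekends — Apr 3, Apr 4, Apr 7, Apr 8, …, Apr 16, Apr 17, Apr 18 — lands on Friday, April 18, 2025.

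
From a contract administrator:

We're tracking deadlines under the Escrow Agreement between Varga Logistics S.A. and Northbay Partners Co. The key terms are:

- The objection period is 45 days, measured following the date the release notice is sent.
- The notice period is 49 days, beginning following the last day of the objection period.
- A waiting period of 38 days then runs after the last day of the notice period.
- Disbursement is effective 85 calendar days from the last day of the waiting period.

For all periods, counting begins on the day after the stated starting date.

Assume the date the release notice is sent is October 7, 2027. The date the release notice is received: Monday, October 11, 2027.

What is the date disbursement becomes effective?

The last day of the objection period: 45 calendar days after October 7, 2027 is November 21, 2027.
The last day of the notice period: November 21, 2027 + 49 days = January 9, 2028.
Adding 38 calendar days to January 9, 2028 gives February 16, 2028, which is the last day of the waiting period.
The date disbursement becomes effective: 85 calendar days after February 16, 2028 is May 11, 2028.

May 11, 2028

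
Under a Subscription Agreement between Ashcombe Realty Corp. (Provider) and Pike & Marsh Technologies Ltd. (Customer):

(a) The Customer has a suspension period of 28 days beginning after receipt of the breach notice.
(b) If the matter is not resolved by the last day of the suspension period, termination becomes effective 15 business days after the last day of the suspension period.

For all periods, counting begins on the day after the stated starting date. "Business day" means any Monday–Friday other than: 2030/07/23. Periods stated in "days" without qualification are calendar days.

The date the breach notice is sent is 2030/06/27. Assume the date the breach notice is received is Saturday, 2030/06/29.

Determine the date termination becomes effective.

The last day of the suspension period: 2030/06/29 + 28 days = 2030/07/27.
The date termination becomes effective: counting 15 business days from Saturday, 2030/07/27 (Jul 29, Jul 30, Jul 31, Aug 1, …, Aug 14, Aug 15, Aug 16, skipping weekends) reaches Friday, 2030/08/16.

2030/08/16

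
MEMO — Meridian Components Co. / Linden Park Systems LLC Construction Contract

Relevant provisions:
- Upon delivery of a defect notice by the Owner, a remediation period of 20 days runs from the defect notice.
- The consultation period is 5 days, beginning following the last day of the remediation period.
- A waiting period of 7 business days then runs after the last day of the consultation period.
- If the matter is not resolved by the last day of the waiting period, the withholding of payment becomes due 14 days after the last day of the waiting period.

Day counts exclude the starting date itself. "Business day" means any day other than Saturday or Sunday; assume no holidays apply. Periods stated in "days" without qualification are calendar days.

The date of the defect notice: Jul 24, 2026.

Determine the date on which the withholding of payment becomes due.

The last day of the remediation period: 20 calendar days after Jul 24, 2026 is Aug 13, 2026.
The last day of the consultation period: 5 calendar days after Aug 13, 2026 is Aug 18, 2026.
The last day of the waiting period: 7 business days after Tuesday, Aug 18, 2026, skipping weekends — Aug 19, Aug 20, Aug 21, Aug 24, Aug 25, Aug 26, Aug 27 — lands on Thursday, Aug 27, 2026.
Adding 14 calendar days to Aug 27, 2026 gives Sep 10, 2026, which is the date on which the withholding of payment becomes due.

Sep 10, 2026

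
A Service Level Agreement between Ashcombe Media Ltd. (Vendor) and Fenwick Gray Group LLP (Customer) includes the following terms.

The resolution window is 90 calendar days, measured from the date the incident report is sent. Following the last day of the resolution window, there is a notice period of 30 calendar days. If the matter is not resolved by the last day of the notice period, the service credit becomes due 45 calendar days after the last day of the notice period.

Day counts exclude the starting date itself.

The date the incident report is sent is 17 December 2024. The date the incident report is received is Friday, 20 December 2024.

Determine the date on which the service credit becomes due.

31 May 2025

Adding 90 calendar days to 17 December 2024 gives 17 March 2025, which is the last day of the resolution window.
The last day of the notice period: 17 March 2025 + 30 days = 16 April 2025.
The date on which the service credit becomes due: 16 April 2025 + 45 days = 31 May 2025.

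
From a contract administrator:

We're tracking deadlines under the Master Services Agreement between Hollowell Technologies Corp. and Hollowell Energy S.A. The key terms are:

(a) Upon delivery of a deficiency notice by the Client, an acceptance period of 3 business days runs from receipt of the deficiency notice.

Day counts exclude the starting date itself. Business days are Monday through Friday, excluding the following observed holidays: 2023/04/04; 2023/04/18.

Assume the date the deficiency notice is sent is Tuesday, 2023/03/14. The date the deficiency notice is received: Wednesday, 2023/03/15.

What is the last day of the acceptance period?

The last day of the acceptance period: counting 3 business days from Wednesday, 2023/03/15 (Mar 16, Mar 17, Mar 20, skipping weekends) reaches Monday, 2023/03/20.

2023/03/20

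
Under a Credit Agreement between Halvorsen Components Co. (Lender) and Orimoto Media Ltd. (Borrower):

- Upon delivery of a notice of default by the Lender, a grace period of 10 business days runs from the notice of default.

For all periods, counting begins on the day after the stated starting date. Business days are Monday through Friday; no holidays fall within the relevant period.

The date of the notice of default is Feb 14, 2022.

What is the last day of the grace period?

The last day of the grace period: counting 10 business days from Monday, Feb 14, 2022 (Feb 15, Feb 16, Feb 17, Feb 18, Feb 21, Feb 22, Feb 23, Feb 24, Feb 25, Feb 28, skipping weekends) reaches Monday, Feb 28, 2022.

Feb 28, 2022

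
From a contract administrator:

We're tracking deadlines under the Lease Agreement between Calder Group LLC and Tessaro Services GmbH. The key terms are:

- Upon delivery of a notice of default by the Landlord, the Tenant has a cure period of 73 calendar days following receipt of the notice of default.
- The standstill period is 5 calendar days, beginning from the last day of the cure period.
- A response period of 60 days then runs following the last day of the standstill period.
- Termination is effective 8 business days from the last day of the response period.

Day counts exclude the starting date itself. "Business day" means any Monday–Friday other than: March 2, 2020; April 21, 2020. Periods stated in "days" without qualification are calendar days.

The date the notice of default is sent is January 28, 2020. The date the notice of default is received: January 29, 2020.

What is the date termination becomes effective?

June 25, 2020

The last day of the cure period: 73 calendar days after January 29, 2020 is April 11, 2020.
The last day of the standstill period: 5 calendar days after April 11, 2020 is April 16, 2020.
The last day of the response period: April 16, 2020 + 60 days = June 15, 2020.
The date termination becomes effective: 8 business days after Monday, June 15, 2020, skipping weekends — Jun 16, Jun 17, Jun 18, Jun 19, Jun 22, Jun 23, Jun 24, Jun 25 — lands on Thursday, June 25, 2020.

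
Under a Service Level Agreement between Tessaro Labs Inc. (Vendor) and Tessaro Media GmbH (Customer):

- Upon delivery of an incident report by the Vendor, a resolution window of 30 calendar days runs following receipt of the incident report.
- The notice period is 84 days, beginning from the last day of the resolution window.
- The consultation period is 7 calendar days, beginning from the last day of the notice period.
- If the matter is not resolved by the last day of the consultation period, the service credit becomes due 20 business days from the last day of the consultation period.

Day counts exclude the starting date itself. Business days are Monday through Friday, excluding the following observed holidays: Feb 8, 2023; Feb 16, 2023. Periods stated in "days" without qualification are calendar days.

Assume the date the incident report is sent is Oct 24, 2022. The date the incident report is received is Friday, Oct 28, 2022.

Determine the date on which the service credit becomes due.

Adding 30 calendar days to Oct 28, 2022 gives Nov 27, 2022, which is the last day of the resolution window.
The last day of the notice period: Nov 27, 2022 + 84 days = Feb 19, 2023.
The last day of the consultation period: Feb 19, 2023 + 7 days = Feb 26, 2023.
The date on which the service credit becomes due: 20 business days after Sunday, Feb 26, 2023, skipping weekends — Feb 27, Feb 28, Mar 1, Mar 2, …, Mar 22, Mar 23, Mar 24 — lands on Friday, Mar 24, 2023.

Mar 24, 2023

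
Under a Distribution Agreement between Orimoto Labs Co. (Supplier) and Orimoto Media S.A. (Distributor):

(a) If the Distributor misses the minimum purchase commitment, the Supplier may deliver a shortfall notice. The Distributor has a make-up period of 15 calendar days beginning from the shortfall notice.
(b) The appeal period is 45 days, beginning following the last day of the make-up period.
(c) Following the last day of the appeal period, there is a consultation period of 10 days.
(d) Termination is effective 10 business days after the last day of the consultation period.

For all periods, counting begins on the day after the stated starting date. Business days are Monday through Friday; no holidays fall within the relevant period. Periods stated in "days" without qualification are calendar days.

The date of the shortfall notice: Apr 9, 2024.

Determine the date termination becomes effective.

Jul 2, 2024

Adding 15 calendar days to Apr 9, 2024 gives Apr 24, 2024, which is the last day of the make-up period.
Adding 45 calendar days to Apr 24, 2024 gives Jun 8, 2024, which is the last day of the appeal period.
Adding 10 calendar days to Jun 8, 2024 gives Jun 18, 2024, which is the last day of the consultation period.
From Tuesday, Jun 18, 2024, 10 business days (Jun 19, Jun 20, Jun 21, Jun 24, Jun 25, Jun 26, Jun 27, Jun 28, Jul 1, Jul 2, skipping weekends) brings us to Tuesday, Jul 2, 2024, which is the date termination becomes effective.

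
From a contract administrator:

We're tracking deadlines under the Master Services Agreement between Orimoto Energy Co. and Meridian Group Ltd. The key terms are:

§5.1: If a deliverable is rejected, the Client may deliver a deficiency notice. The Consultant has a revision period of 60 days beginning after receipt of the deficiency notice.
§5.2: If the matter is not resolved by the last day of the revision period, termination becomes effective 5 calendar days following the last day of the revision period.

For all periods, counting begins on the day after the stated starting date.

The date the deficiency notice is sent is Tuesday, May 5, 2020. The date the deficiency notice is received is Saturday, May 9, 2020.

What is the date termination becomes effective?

Jul 13, 2020

Adding 60 calendar days to May 9, 2020 gives Jul 8, 2020, which is the last day of the revision period.
Adding 5 calendar days to Jul 8, 2020 gives Jul 13, 2020, which is the date termination becomes effective.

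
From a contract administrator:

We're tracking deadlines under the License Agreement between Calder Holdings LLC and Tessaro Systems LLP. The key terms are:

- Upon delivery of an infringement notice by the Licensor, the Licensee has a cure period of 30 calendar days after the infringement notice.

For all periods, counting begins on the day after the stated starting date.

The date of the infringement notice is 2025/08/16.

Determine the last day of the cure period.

2025/09/15

The last day of the cure period: 2025/08/16 + 30 days = 2025/09/15.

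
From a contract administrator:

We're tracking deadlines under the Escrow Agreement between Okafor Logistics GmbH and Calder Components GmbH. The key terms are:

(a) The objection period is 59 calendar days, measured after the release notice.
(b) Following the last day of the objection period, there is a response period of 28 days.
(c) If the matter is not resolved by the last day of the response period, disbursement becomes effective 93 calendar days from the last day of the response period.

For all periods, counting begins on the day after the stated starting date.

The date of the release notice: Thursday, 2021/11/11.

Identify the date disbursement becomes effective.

Adding 59 calendar days to 2021/11/11 gives 2022/01/09, which is the last day of the objection period.
The last day of the response period: 28 calendar days after 2022/01/09 is 2022/02/06.
Adding 93 calendar days to 2022/02/06 gives 2022/05/10, which is the date disbursement becomes effective.

2022/05/10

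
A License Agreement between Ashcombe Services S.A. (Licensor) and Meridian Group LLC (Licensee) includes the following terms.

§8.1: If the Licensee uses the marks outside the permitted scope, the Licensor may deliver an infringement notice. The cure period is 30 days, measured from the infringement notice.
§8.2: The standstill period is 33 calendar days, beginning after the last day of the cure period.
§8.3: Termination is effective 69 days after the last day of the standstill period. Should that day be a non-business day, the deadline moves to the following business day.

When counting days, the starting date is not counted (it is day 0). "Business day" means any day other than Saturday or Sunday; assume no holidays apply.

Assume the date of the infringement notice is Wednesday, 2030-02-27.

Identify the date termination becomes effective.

2030-07-09

Adding 30 calendar days to 2030-02-27 gives 2030-03-29, which is the last day of the cure period.
The last day of the standstill period: 2030-03-29 + 33 days = 2030-05-01.
Adding 69 calendar days to 2030-05-01 gives 2030-07-09, which is the date termination becomes effective. 2030-07-09 is a Tuesday, so no roll-forward applies.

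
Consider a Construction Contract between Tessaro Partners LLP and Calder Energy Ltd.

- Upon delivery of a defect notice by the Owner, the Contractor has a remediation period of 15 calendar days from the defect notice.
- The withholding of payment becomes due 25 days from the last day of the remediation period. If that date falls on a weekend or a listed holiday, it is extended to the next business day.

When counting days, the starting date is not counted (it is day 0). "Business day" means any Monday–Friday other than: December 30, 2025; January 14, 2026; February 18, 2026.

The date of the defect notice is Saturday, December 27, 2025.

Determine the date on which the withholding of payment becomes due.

Adding 15 calendar days to December 27, 2025 gives January 11, 2026, which is the last day of the remediation period.
The date on which the withholding of payment becomes due: 25 calendar days after January 11, 2026 is February 5, 2026. February 5, 2026 is a Thursday and is not a listed holiday, so no roll-forward applies.

February 5, 2026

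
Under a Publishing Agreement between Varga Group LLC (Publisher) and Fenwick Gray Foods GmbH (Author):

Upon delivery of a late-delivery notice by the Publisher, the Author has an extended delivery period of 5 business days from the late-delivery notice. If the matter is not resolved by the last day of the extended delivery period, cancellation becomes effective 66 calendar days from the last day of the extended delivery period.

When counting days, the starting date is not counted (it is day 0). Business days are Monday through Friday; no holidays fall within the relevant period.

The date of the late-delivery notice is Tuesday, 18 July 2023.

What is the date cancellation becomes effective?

The last day of the extended delivery period: 5 business days after Tuesday, 18 July 2023, skipping weekends — Jul 19, Jul 20, Jul 21, Jul 24, Jul 25 — lands on Tuesday, 25 July 2023.
Adding 66 calendar days to 25 July 2023 gives 29 September 2023, which is the date cancellation becomes effective.

29 September 2023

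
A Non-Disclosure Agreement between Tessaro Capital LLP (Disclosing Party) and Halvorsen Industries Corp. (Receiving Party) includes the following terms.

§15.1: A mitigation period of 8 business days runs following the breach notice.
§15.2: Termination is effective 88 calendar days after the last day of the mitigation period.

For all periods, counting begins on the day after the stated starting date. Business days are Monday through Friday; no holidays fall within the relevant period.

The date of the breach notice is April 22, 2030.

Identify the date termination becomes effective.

The last day of the mitigation period: counting 8 business days from Monday, April 22, 2030 (Apr 23, Apr 24, Apr 25, Apr 26, Apr 29, Apr 30, May 1, May 2, skipping weekends) reaches Thursday, May 2, 2030.
The date termination becomes effective: May 2, 2030 + 88 days = July 29, 2030.

July 29, 2030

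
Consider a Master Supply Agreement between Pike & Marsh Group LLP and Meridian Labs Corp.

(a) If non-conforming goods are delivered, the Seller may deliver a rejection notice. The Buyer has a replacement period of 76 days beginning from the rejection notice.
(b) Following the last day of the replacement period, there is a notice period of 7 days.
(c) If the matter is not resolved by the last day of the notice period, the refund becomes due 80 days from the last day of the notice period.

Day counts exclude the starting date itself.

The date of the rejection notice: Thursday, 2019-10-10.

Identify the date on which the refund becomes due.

The last day of the replacement period: 2019-10-10 + 76 days = 2019-12-25.
The last day of the notice period: 2019-12-25 + 7 days = 2020-01-01.
The date on which the refund becomes due: 2020-01-01 + 80 days = 2020-03-21.

2020-03-21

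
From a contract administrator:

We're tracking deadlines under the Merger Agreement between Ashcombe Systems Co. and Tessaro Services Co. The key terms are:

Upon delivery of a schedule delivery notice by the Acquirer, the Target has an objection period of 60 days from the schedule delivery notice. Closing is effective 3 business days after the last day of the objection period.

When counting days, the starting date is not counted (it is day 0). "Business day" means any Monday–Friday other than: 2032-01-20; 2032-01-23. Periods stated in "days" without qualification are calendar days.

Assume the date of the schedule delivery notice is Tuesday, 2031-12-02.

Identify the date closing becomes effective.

2032-02-04

The last day of the objection period: 2031-12-02 + 60 days = 2032-01-31.
From Saturday, 2032-01-31, 3 business days (Feb 2, Feb 3, Feb 4, skipping weekends) brings us to Wednesday, 2032-02-04, which is the date closing becomes effective.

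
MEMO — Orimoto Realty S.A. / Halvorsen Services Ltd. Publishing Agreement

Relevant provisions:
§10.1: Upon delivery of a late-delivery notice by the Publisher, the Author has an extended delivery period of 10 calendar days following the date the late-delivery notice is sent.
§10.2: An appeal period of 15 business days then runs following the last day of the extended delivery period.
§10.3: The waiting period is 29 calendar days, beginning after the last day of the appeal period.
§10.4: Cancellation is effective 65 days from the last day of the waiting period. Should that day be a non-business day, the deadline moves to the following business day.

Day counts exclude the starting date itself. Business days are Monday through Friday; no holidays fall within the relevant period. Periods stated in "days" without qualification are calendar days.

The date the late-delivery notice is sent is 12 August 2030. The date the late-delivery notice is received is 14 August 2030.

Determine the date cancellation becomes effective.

16 December 2030

Adding 10 calendar days to 12 August 2030 gives 22 August 2030, which is the last day of the extended delivery period.
The last day of the appeal period: counting 15 business days from Thursday, 22 August 2030 (Aug 23, Aug 26, Aug 27, Aug 28, …, Sep 10, Sep 11, Sep 12, skipping weekends) reaches Thursday, 12 September 2030.
Adding 29 calendar days to 12 September 2030 gives 11 October 2030, which is the last day of the waiting period.
The date cancellation becomes effective: 11 October 2030 + 65 days = 15 December 2030. That falls on a Sunday, so it rolls to the next business day, Monday, 16 December 2030.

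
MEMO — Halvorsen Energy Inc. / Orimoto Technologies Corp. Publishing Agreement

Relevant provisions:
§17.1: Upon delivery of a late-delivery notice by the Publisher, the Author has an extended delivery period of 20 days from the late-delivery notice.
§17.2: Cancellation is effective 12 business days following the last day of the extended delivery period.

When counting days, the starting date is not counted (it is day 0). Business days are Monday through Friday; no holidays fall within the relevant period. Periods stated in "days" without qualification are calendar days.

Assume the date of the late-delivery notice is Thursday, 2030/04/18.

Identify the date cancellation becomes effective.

The last day of the extended delivery period: 2030/04/18 + 20 days = 2030/05/08.
The date cancellation becomes effective: 12 business days after Wednesday, 2030/05/08, skipping weekends — May 9, May 10, May 13, May 14, …, May 22, May 23, May 24 — lands on Friday, 2030/05/24.

2030/05/24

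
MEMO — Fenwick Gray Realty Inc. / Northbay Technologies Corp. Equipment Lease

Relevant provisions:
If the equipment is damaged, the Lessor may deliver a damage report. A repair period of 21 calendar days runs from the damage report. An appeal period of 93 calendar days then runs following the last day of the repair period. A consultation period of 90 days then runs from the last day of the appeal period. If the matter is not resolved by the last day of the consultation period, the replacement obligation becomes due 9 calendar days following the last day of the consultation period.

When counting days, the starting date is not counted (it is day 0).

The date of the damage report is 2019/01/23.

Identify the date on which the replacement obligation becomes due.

Adding 21 calendar days to 2019/01/23 gives 2019/02/13, which is the last day of the repair period.
Adding 93 calendar days to 2019/02/13 gives 2019/05/17, which is the last day of the appeal period.
The last day of the consultation period: 2019/05/17 + 90 days = 2019/08/15.
Adding 9 calendar days to 2019/08/15 gives 2019/08/24, which is the date on which the replacement obligation becomes due.

2019/08/24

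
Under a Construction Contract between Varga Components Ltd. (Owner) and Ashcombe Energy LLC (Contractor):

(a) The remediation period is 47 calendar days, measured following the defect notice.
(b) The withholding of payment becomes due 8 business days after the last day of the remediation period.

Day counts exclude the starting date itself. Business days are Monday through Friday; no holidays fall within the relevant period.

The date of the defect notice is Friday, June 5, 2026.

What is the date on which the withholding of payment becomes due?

The last day of the remediation period: 47 calendar days after June 5, 2026 is July 22, 2026.
From Wednesday, July 22, 2026, 8 business days (Jul 23, Jul 24, Jul 27, Jul 28, Jul 29, Jul 30, Jul 31, Aug 3, skipping weekends) brings us to Monday, August 3, 2026, which is the date on which the withholding of payment becomes due.

August 3, 2026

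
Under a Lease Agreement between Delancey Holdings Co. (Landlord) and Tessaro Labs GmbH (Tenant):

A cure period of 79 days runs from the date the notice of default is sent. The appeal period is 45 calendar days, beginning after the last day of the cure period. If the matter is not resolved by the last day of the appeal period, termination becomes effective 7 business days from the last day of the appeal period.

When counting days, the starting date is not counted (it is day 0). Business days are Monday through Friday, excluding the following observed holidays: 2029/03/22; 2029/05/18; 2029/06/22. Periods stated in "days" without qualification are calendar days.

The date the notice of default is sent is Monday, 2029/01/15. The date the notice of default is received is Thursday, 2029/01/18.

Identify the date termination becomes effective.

2029/05/29

The last day of the cure period: 2029/01/15 + 79 days = 2029/04/04.
The last day of the appeal period: 45 calendar days after 2029/04/04 is 2029/05/19.
From Saturday, 2029/05/19, 7 business days (May 21, May 22, May 23, May 24, May 25, May 28, May 29, skipping weekends) brings us to Tuesday, 2029/05/29, which is the date termination becomes effective.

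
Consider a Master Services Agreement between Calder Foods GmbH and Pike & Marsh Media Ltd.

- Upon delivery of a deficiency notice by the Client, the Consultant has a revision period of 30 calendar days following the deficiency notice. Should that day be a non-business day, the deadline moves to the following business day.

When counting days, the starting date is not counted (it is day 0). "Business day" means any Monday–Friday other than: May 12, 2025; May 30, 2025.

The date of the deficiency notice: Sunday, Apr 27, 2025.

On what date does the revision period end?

May 27, 2025

The last day of the revision period: 30 calendar days after Apr 27, 2025 is May 27, 2025. May 27, 2025 is a Tuesday and is not a listed holiday, so no roll-forward applies.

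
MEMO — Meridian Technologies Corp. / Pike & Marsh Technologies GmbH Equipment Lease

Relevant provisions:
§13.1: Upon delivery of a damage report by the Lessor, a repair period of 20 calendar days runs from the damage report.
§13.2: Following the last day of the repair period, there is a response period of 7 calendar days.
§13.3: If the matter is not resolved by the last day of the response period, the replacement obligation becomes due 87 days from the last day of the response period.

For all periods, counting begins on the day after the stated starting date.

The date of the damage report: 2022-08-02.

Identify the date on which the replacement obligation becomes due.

The last day of the repair period: 2022-08-02 + 20 days = 2022-08-22.
The last day of the response period: 7 calendar days after 2022-08-22 is 2022-08-29.
Adding 87 calendar days to 2022-08-29 gives 2022-11-24, which is the date on which the replacement obligation becomes due.

2022-11-24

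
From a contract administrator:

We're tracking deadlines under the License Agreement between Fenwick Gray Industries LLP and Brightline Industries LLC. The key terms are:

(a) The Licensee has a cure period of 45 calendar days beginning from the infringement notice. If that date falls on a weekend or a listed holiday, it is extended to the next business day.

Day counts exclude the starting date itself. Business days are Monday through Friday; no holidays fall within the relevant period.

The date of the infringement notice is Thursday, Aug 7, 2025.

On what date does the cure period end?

Sep 22, 2025

The last day of the cure period: Aug 7, 2025 + 45 days = Sep 21, 2025. That falls on a Sunday, so it rolls to the next business day, Monday, Sep 22, 2025.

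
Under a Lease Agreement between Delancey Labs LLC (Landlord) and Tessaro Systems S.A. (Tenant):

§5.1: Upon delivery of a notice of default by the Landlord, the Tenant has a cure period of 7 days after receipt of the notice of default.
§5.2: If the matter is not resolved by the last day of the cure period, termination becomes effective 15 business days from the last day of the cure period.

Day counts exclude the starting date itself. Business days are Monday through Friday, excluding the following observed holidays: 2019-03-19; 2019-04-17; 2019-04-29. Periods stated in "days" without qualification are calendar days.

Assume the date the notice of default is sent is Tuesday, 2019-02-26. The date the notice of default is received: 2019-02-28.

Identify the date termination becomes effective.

Adding 7 calendar days to 2019-02-28 gives 2019-03-07, which is the last day of the cure period.
The date termination becomes effective: 15 business days after Thursday, 2019-03-07, skipping weekends and the listed holiday on Mar 19 — Mar 8, Mar 11, Mar 12, Mar 13, …, Mar 27, Mar 28, Mar 29 — lands on Friday, 2019-03-29.

2019-03-29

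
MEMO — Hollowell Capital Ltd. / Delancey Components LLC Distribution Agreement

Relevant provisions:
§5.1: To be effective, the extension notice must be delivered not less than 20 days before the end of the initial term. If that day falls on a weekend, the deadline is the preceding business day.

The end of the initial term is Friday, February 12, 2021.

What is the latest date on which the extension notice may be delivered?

Counting back 20 calendar days from February 12, 2021 gives January 23, 2021. That is a Saturday, so the deadline moves back to Friday, January 22, 2021.

January 22, 2021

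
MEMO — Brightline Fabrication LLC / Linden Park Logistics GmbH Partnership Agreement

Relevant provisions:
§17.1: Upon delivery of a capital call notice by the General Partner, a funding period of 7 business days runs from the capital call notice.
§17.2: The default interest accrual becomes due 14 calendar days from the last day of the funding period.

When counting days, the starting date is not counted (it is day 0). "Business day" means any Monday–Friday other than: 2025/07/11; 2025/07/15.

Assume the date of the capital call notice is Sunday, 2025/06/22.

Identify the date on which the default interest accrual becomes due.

2025/07/15

From Sunday, 2025/06/22, 7 business days (Jun 23, Jun 24, Jun 25, Jun 26, Jun 27, Jun 30, Jul 1, skipping weekends) brings us to Tuesday, 2025/07/01, which is the last day of the funding period.
Adding 14 calendar days to 2025/07/01 gives 2025/07/15, which is the date on which the default interest accrual becomes due.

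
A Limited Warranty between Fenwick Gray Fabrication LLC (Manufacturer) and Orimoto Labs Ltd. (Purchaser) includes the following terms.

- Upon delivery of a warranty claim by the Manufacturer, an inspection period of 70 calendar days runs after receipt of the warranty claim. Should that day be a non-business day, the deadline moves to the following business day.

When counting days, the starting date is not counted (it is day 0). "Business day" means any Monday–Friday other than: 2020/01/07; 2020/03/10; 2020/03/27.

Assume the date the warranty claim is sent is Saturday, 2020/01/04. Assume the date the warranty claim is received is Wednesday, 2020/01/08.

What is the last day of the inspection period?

2020/03/18

Adding 70 calendar days to 2020/01/08 gives 2020/03/18, which is the last day of the inspection period. 2020/03/18 is a Wednesday and is not a listed holiday, so no roll-forward applies.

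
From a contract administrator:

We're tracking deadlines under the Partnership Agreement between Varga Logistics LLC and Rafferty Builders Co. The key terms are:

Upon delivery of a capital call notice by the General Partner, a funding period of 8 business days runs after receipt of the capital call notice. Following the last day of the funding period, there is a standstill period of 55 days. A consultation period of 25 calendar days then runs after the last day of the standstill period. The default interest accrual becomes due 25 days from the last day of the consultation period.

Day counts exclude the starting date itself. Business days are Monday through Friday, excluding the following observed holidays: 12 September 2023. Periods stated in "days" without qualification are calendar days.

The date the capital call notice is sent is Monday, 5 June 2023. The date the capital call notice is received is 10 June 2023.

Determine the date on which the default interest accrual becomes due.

4 October 2023

The last day of the funding period: counting 8 business days from Saturday, 10 June 2023 (Jun 12, Jun 13, Jun 14, Jun 15, Jun 16, Jun 19, Jun 20, Jun 21, skipping weekends) reaches Wednesday, 21 June 2023.
The last day of the standstill period: 55 calendar days after 21 June 2023 is 15 August 2023.
Adding 25 calendar days to 15 August 2023 gives 9 September 2023, which is the last day of the consultation period.
The date on which the default interest accrual becomes due: 9 September 2023 + 25 days = 4 October 2023.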